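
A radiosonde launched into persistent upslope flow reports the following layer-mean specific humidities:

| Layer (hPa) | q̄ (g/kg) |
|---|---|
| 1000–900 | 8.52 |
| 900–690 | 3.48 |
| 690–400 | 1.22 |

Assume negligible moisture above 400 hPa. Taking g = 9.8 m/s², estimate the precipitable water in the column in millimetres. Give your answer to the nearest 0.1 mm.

Precipitable water is the column-integrated vapour mass per unit area: PW = (1/g) Σ q̄ Δp, with q in kg/kg and Δp in Pa (1 kg/m² of water = 1 mm).
Layer 1000–900 hPa: Δp = 100 hPa = 10000 Pa, q̄ = 0.00852 kg/kg → 0.00852 × 10000 / 9.8 = 8.69 mm
Layer 900–690 hPa: Δp = 210 hPa = 21000 Pa, q̄ = 0.00348 kg/kg → 0.00348 × 21000 / 9.8 = 7.46 mm
Layer 690–400 hPa: Δp = 290 hPa = 29000 Pa, q̄ = 0.00122 kg/kg → 0.00122 × 29000 / 9.8 = 3.61 mm
PW = 8.69 + 7.46 + 3.61 = 19.76 ≈ 19.8 mm.

PW ≈ 19.8 mm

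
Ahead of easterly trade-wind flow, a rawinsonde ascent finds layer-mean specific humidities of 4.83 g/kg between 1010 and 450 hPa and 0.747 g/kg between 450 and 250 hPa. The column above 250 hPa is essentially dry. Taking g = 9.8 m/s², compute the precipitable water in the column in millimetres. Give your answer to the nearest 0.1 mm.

Precipitable water is the column-integrated vapour mass per unit area: PW = (1/g) Σ q̄ Δp, with q in kg/kg and Δp in Pa (1 kg/m² of water = 1 mm).
Layer 1010–450 hPa: Δp = 560 hPa = 56000 Pa, q̄ = 0.00483 kg/kg → 0.00483 × 56000 / 9.8 = 27.60 mm
Layer 450–250 hPa: Δp = 200 hPa = 20000 Pa, q̄ = 0.000747 kg/kg → 0.000747 × 20000 / 9.8 = 1.52 mm
PW = 27.60 + 1.52 = 29.12 ≈ 29.1 mm.

PW ≈ 29.1 mm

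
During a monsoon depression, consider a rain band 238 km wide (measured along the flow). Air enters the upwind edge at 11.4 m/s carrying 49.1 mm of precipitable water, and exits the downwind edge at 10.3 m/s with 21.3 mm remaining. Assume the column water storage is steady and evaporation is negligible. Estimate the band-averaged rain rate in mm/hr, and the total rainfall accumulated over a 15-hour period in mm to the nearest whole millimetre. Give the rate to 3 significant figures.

Column moisture flux per unit crosswind length is F = V × PW.
Inflow: F_in = 11.4 × 49.1 = 559.74 mm·m/s
Outflow: F_out = 10.3 × 21.3 = 219.39 mm·m/s
Steady-state rate R = (F_in − F_out)/L = (559.74 − 219.39) / 238000 m = 1.430e-03 mm/s.
R = 1.430e-03 × 3600 = 5.15 mm/hr.
Over 15 h: total = 5.15 × 15 = 77.25 ≈ 77 mm.

R ≈ 5.15 mm/hr; total ≈ 77 mm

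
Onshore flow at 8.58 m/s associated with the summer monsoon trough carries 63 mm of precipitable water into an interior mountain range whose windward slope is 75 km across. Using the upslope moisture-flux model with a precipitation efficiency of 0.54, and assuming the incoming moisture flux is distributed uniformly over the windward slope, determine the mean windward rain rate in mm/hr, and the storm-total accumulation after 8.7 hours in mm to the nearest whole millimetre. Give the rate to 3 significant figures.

R ≈ 14.0 mm/hr; total ≈ 122 mm

Incoming column moisture flux per unit ridge length: F = V × PW = 8.58 × 63 = 540.54 mm·m/s.
Spread over the 75 km slope with efficiency ε = 0.54: R = ε·F/W = 0.54 × 540.54 / 75000 m = 3.892e-03 mm/s.
R = 3.892e-03 × 3600 = 14.0 mm/hr.
Over 8.7 h: total = 14.0 × 8.7 = 121.8 ≈ 122 mm.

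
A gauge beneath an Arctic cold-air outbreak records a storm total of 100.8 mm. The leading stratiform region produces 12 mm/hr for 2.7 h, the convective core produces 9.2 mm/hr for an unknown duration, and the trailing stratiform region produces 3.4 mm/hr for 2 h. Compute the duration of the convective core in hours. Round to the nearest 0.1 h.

duration ≈ 6.7 h

Known phases: 12 × 2.7 + 3.4 × 2 = 32.4 + 6.8 = 39.2 mm.
Remaining depth = 100.8 − 39.2 = 61.6 mm.
Duration = 61.6 / 9.2 = 6.7 h.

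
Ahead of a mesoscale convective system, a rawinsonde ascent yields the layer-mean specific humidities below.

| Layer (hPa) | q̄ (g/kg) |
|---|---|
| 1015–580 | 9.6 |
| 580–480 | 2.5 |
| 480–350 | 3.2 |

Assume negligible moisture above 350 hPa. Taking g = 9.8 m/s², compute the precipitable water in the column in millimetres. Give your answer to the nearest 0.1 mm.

PW ≈ 49.4 mm

Precipitable water is the column-integrated vapour mass per unit area: PW = (1/g) Σ q̄ Δp, with q in kg/kg and Δp in Pa (1 kg/m² of water = 1 mm).
Layer 1015–580 hPa: Δp = 435 hPa = 43500 Pa, q̄ = 0.0096 kg/kg → 0.0096 × 43500 / 9.8 = 42.61 mm
Layer 580–480 hPa: Δp = 100 hPa = 10000 Pa, q̄ = 0.0025 kg/kg → 0.0025 × 10000 / 9.8 = 2.55 mm
Layer 480–350 hPa: Δp = 130 hPa = 13000 Pa, q̄ = 0.0032 kg/kg → 0.0032 × 13000 / 9.8 = 4.24 mm
PW = 42.61 + 2.55 + 4.24 = 49.40 ≈ 49.4 mm.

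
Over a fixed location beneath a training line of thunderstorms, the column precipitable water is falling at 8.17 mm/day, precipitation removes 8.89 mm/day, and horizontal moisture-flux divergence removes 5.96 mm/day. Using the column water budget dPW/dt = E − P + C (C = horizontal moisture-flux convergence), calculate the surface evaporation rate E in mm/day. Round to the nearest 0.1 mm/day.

dPW/dt = -8.17 mm/day.
E = dPW/dt + P − C = (-8.17) + 8.89 − (-5.96) = 6.7 mm/day.

E ≈ 6.7 mm/day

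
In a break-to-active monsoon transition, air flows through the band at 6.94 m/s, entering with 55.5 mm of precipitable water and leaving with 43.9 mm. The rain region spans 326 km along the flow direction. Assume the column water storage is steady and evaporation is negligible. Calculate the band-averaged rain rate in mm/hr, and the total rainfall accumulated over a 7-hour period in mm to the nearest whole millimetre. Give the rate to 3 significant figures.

Column moisture flux per unit crosswind length is F = V × PW.
Inflow: F_in = 6.94 × 55.5 = 385.17 mm·m/s
Outflow: F_out = 6.94 × 43.9 = 304.666 mm·m/s
Steady-state rate R = (F_in − F_out)/L = (385.17 − 304.666) / 326000 m = 2.469e-04 mm/s.
R = 2.469e-04 × 3600 = 0.889 mm/hr.
Over 7 h: total = 0.889 × 7 = 6.223 ≈ 6 mm.

R ≈ 0.889 mm/hr; total ≈ 6 mm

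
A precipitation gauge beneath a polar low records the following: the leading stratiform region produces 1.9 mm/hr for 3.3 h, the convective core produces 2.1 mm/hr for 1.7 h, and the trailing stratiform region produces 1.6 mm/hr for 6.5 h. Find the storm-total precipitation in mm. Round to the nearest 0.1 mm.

total ≈ 20.2 mm

Total = Σ Rᵢ Δtᵢ = 1.9 × 3.3 + 2.1 × 1.7 + 1.6 × 6.5
      = 6.27 + 3.57 + 10.4 = 20.2 mm.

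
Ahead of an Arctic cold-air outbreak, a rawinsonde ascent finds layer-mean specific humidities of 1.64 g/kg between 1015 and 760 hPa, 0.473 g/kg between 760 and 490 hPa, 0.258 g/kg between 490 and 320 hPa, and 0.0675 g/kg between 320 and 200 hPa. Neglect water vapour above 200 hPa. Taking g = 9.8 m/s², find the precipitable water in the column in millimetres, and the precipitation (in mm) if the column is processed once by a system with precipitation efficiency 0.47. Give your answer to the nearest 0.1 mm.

PW ≈ 6.1 mm; precipitation ≈ 2.9 mm

Precipitable water is the column-integrated vapour mass per unit area: PW = (1/g) Σ q̄ Δp, with q in kg/kg and Δp in Pa (1 kg/m² of water = 1 mm).
Layer 1015–760 hPa: Δp = 255 hPa = 25500 Pa, q̄ = 0.00164 kg/kg → 0.00164 × 25500 / 9.8 = 4.27 mm
Layer 760–490 hPa: Δp = 270 hPa = 27000 Pa, q̄ = 0.000473 kg/kg → 0.000473 × 27000 / 9.8 = 1.30 mm
Layer 490–320 hPa: Δp = 170 hPa = 17000 Pa, q̄ = 0.000258 kg/kg → 0.000258 × 17000 / 9.8 = 0.45 mm
Layer 320–200 hPa: Δp = 120 hPa = 12000 Pa, q̄ = 6.75e-05 kg/kg → 6.75e-05 × 12000 / 9.8 = 0.08 mm
PW = 4.27 + 1.30 + 0.45 + 0.08 = 6.10 ≈ 6.1 mm.
Precipitation = ε × PW = 0.47 × 6.1 = 2.9 mm.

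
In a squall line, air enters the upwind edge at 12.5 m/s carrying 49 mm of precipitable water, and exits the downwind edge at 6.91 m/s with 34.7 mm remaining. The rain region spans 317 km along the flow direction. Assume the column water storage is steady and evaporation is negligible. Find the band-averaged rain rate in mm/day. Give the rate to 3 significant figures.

R ≈ 102 mm/day

Column moisture flux per unit crosswind length is F = V × PW.
Inflow: F_in = 12.5 × 49 = 612.5 mm·m/s
Outflow: F_out = 6.91 × 34.7 = 239.777 mm·m/s
Steady-state rate R = (F_in − F_out)/L = (612.5 − 239.777) / 317000 m = 1.176e-03 mm/s.
R = 1.176e-03 × 3600 × 24 = 102 mm/day.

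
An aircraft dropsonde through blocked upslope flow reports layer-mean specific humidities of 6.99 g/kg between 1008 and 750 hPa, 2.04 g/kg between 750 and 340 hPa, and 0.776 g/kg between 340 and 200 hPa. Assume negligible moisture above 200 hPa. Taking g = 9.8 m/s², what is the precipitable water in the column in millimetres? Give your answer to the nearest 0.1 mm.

Precipitable water is the column-integrated vapour mass per unit area: PW = (1/g) Σ q̄ Δp, with q in kg/kg and Δp in Pa (1 kg/m² of water = 1 mm).
Layer 1008–750 hPa: Δp = 258 hPa = 25800 Pa, q̄ = 0.00699 kg/kg → 0.00699 × 25800 / 9.8 = 18.40 mm
Layer 750–340 hPa: Δp = 410 hPa = 41000 Pa, q̄ = 0.00204 kg/kg → 0.00204 × 41000 / 9.8 = 8.53 mm
Layer 340–200 hPa: Δp = 140 hPa = 14000 Pa, q̄ = 0.000776 kg/kg → 0.000776 × 14000 / 9.8 = 1.11 mm
PW = 18.40 + 8.53 + 1.11 = 28.04 ≈ 28.0 mm.

PW ≈ 28.0 mm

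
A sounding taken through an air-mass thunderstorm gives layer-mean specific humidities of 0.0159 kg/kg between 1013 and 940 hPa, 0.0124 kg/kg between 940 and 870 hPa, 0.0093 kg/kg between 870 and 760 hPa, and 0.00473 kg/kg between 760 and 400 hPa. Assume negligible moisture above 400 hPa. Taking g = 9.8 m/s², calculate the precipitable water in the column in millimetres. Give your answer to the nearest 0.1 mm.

PW ≈ 48.5 mm

Precipitable water is the column-integrated vapour mass per unit area: PW = (1/g) Σ q̄ Δp, with q in kg/kg and Δp in Pa (1 kg/m² of water = 1 mm).
Layer 1013–940 hPa: Δp = 73 hPa = 7300 Pa, q̄ = 0.0159 kg/kg → 0.0159 × 7300 / 9.8 = 11.84 mm
Layer 940–870 hPa: Δp = 70 hPa = 7000 Pa, q̄ = 0.0124 kg/kg → 0.0124 × 7000 / 9.8 = 8.86 mm
Layer 870–760 hPa: Δp = 110 hPa = 11000 Pa, q̄ = 0.0093 kg/kg → 0.0093 × 11000 / 9.8 = 10.44 mm
Layer 760–400 hPa: Δp = 360 hPa = 36000 Pa, q̄ = 0.00473 kg/kg → 0.00473 × 36000 / 9.8 = 17.38 mm
PW = 11.84 + 8.86 + 10.44 + 17.38 = 48.52 ≈ 48.5 mm.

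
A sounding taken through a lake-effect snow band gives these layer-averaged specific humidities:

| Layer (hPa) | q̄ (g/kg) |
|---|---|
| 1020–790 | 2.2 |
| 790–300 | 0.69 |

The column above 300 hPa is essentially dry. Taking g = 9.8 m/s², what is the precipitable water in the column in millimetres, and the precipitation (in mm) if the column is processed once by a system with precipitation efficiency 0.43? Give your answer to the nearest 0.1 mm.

PW ≈ 8.6 mm; precipitation ≈ 3.7 mm

Precipitable water is the column-integrated vapour mass per unit area: PW = (1/g) Σ q̄ Δp, with q in kg/kg and Δp in Pa (1 kg/m² of water = 1 mm).
Layer 1020–790 hPa: Δp = 230 hPa = 23000 Pa, q̄ = 0.0022 kg/kg → 0.0022 × 23000 / 9.8 = 5.16 mm
Layer 790–300 hPa: Δp = 490 hPa = 49000 Pa, q̄ = 0.00069 kg/kg → 0.00069 × 49000 / 9.8 = 3.45 mm
PW = 5.16 + 3.45 = 8.61 ≈ 8.6 mm.
Precipitation = ε × PW = 0.43 × 8.6 = 3.7 mm.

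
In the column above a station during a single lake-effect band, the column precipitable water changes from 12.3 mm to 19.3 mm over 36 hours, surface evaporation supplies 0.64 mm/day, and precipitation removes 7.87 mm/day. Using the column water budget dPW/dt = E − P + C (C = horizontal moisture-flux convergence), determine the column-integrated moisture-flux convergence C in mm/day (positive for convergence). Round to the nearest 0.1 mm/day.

dPW/dt = (19.3 − 12.3) mm / (36/24 day) = +4.667 mm/day.
C = dPW/dt − E + P = (+4.667) − 0.64 + 7.87 = 11.9 mm/day.

C ≈ 11.9 mm/day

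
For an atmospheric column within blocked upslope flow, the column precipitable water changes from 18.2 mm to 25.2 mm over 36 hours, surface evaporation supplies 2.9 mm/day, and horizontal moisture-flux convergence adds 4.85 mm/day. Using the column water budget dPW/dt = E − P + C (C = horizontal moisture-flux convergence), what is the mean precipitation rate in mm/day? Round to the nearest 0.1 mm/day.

P ≈ 3.1 mm/day

dPW/dt = (25.2 − 18.2) mm / (36/24 day) = +4.667 mm/day.
P = E + C − dPW/dt = 2.9 + (4.85) − (+4.667) = 3.1 mm/day.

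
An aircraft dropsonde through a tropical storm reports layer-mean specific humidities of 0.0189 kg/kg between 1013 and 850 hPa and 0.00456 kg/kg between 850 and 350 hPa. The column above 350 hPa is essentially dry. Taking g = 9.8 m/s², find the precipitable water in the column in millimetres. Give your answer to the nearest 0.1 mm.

Precipitable water is the column-integrated vapour mass per unit area: PW = (1/g) Σ q̄ Δp, with q in kg/kg and Δp in Pa (1 kg/m² of water = 1 mm).
Layer 1013–850 hPa: Δp = 163 hPa = 16300 Pa, q̄ = 0.0189 kg/kg → 0.0189 × 16300 / 9.8 = 31.44 mm
Layer 850–350 hPa: Δp = 500 hPa = 50000 Pa, q̄ = 0.00456 kg/kg → 0.00456 × 50000 / 9.8 = 23.27 mm
PW = 31.44 + 23.27 = 54.71 ≈ 54.7 mm.

PW ≈ 54.7 mm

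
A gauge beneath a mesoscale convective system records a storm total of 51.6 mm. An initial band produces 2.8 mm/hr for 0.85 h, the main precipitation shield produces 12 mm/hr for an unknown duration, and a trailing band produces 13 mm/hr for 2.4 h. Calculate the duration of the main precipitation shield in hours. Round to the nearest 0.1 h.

Known phases: 2.8 × 0.85 + 13 × 2.4 = 2.38 + 31.2 = 33.58 mm.
Remaining depth = 51.6 − 33.58 = 18.02 mm.
Duration = 18.02 / 12 = 1.5 h.

duration ≈ 1.5 h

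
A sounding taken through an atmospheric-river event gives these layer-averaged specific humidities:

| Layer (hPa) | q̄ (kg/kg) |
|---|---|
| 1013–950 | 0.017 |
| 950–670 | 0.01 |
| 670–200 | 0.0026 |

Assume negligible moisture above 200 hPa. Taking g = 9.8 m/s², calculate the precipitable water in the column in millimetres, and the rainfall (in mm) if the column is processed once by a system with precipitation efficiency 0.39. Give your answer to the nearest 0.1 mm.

Precipitable water is the column-integrated vapour mass per unit area: PW = (1/g) Σ q̄ Δp, with q in kg/kg and Δp in Pa (1 kg/m² of water = 1 mm).
Layer 1013–950 hPa: Δp = 63 hPa = 6300 Pa, q̄ = 0.017 kg/kg → 0.017 × 6300 / 9.8 = 10.93 mm
Layer 950–670 hPa: Δp = 280 hPa = 28000 Pa, q̄ = 0.01 kg/kg → 0.01 × 28000 / 9.8 = 28.57 mm
Layer 670–200 hPa: Δp = 470 hPa = 47000 Pa, q̄ = 0.0026 kg/kg → 0.0026 × 47000 / 9.8 = 12.47 mm
PW = 10.93 + 28.57 + 12.47 = 51.97 ≈ 52.0 mm.
Rainfall = ε × PW = 0.39 × 52.0 = 20.3 mm.

PW ≈ 52.0 mm; rainfall ≈ 20.3 mm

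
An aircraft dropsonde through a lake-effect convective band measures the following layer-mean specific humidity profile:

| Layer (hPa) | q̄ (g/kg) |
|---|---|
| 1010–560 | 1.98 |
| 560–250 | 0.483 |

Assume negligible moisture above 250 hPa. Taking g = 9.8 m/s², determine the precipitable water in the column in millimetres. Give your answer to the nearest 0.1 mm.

Precipitable water is the column-integrated vapour mass per unit area: PW = (1/g) Σ q̄ Δp, with q in kg/kg and Δp in Pa (1 kg/m² of water = 1 mm).
Layer 1010–560 hPa: Δp = 450 hPa = 45000 Pa, q̄ = 0.00198 kg/kg → 0.00198 × 45000 / 9.8 = 9.09 mm
Layer 560–250 hPa: Δp = 310 hPa = 31000 Pa, q̄ = 0.000483 kg/kg → 0.000483 × 31000 / 9.8 = 1.53 mm
PW = 9.09 + 1.53 = 10.62 ≈ 10.6 mm.

PW ≈ 10.6 mm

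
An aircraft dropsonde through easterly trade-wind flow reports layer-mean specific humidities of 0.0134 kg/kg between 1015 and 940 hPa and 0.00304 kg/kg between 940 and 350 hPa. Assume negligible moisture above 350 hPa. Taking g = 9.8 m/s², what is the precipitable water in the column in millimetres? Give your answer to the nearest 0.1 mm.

Precipitable water is the column-integrated vapour mass per unit area: PW = (1/g) Σ q̄ Δp, with q in kg/kg and Δp in Pa (1 kg/m² of water = 1 mm).
Layer 1015–940 hPa: Δp = 75 hPa = 7500 Pa, q̄ = 0.0134 kg/kg → 0.0134 × 7500 / 9.8 = 10.26 mm
Layer 940–350 hPa: Δp = 590 hPa = 59000 Pa, q̄ = 0.00304 kg/kg → 0.00304 × 59000 / 9.8 = 18.30 mm
PW = 10.26 + 18.30 = 28.56 ≈ 28.6 mm.

PW ≈ 28.6 mm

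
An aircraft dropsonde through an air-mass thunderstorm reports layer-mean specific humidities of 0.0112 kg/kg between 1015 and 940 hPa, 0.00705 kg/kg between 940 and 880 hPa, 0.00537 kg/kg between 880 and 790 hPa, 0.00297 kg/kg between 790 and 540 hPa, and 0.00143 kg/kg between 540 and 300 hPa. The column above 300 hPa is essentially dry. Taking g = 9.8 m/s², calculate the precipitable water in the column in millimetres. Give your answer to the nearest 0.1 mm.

Precipitable water is the column-integrated vapour mass per unit area: PW = (1/g) Σ q̄ Δp, with q in kg/kg and Δp in Pa (1 kg/m² of water = 1 mm).
Layer 1015–940 hPa: Δp = 75 hPa = 7500 Pa, q̄ = 0.0112 kg/kg → 0.0112 × 7500 / 9.8 = 8.57 mm
Layer 940–880 hPa: Δp = 60 hPa = 6000 Pa, q̄ = 0.00705 kg/kg → 0.00705 × 6000 / 9.8 = 4.32 mm
Layer 880–790 hPa: Δp = 90 hPa = 9000 Pa, q̄ = 0.00537 kg/kg → 0.00537 × 9000 / 9.8 = 4.93 mm
Layer 790–540 hPa: Δp = 250 hPa = 25000 Pa, q̄ = 0.00297 kg/kg → 0.00297 × 25000 / 9.8 = 7.58 mm
Layer 540–300 hPa: Δp = 240 hPa = 24000 Pa, q̄ = 0.00143 kg/kg → 0.00143 × 24000 / 9.8 = 3.50 mm
PW = 8.57 + 4.32 + 4.93 + 7.58 + 3.50 = 28.90 ≈ 28.9 mm.

PW ≈ 28.9 mm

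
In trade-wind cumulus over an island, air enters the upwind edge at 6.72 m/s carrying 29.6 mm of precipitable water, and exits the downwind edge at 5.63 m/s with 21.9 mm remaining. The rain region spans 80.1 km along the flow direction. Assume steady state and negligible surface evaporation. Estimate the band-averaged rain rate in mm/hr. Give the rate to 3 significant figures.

Column moisture flux per unit crosswind length is F = V × PW.
Inflow: F_in = 6.72 × 29.6 = 198.912 mm·m/s
Outflow: F_out = 5.63 × 21.9 = 123.297 mm·m/s
Steady-state rate R = (F_in − F_out)/L = (198.912 − 123.297) / 80100 m = 9.440e-04 mm/s.
R = 9.440e-04 × 3600 = 3.40 mm/hr.

R ≈ 3.40 mm/hr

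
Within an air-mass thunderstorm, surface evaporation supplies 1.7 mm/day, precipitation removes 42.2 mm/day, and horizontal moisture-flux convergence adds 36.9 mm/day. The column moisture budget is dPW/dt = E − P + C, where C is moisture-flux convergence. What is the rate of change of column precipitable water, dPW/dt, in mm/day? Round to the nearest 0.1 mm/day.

dPW/dt ≈ -3.6 mm/day

dPW/dt = E − P + C = 1.7 − 42.2 + (36.9) = -3.6 mm/day.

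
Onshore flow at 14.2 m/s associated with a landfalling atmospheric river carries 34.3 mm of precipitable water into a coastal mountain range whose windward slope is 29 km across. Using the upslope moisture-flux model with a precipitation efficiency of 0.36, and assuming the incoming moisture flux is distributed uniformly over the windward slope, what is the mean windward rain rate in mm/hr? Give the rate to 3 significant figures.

Incoming column moisture flux per unit ridge length: F = V × PW = 14.2 × 34.3 = 487.06 mm·m/s.
Spread over the 29 km slope with efficiency ε = 0.36: R = ε·F/W = 0.36 × 487.06 / 29000 m = 6.046e-03 mm/s.
R = 6.046e-03 × 3600 = 21.8 mm/hr.

R ≈ 21.8 mm/hr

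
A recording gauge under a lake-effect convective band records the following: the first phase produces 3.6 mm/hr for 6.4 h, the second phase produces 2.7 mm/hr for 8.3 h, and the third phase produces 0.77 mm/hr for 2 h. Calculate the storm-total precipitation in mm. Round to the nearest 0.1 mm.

total ≈ 47.0 mm

Total = Σ Rᵢ Δtᵢ = 3.6 × 6.4 + 2.7 × 8.3 + 0.77 × 2
      = 23.04 + 22.41 + 1.54 = 47.0 mm.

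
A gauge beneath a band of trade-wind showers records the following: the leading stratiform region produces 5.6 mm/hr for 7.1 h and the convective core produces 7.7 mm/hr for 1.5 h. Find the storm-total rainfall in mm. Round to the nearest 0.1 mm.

Total = Σ Rᵢ Δtᵢ = 5.6 × 7.1 + 7.7 × 1.5
      = 39.76 + 11.55 = 51.3 mm.

total ≈ 51.3 mm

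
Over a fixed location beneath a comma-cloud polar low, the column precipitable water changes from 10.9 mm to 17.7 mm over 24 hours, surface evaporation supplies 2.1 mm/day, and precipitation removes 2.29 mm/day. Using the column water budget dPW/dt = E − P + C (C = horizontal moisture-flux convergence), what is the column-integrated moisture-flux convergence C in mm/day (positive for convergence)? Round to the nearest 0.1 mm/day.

C ≈ 7.0 mm/day

dPW/dt = (17.7 − 10.9) mm / (24/24 day) = +6.800 mm/day.
C = dPW/dt − E + P = (+6.800) − 2.1 + 2.29 = 7.0 mm/day.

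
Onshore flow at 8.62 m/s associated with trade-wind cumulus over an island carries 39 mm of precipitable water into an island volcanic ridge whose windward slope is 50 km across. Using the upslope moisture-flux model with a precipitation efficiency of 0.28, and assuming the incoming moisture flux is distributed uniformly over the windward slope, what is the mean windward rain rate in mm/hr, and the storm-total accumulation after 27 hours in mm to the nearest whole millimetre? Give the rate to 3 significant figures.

Incoming column moisture flux per unit ridge length: F = V × PW = 8.62 × 39 = 336.18 mm·m/s.
Spread over the 50 km slope with efficiency ε = 0.28: R = ε·F/W = 0.28 × 336.18 / 50000 m = 1.883e-03 mm/s.
R = 1.883e-03 × 3600 = 6.78 mm/hr.
Over 27 h: total = 6.78 × 27 = 183.06 ≈ 183 mm.

R ≈ 6.78 mm/hr; total ≈ 183 mm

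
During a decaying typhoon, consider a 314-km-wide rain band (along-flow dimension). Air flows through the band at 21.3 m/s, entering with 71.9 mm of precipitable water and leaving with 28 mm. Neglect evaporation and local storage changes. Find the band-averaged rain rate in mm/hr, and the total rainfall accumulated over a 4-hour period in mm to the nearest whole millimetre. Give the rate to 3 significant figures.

Column moisture flux per unit crosswind length is F = V × PW.
Inflow: F_in = 21.3 × 71.9 = 1531.47 mm·m/s
Outflow: F_out = 21.3 × 28 = 596.4 mm·m/s
Steady-state rate R = (F_in − F_out)/L = (1531.47 − 596.4) / 314000 m = 2.978e-03 mm/s.
R = 2.978e-03 × 3600 = 10.7 mm/hr.
Over 4 h: total = 10.7 × 4 = 42.8 ≈ 43 mm.

R ≈ 10.7 mm/hr; total ≈ 43 mm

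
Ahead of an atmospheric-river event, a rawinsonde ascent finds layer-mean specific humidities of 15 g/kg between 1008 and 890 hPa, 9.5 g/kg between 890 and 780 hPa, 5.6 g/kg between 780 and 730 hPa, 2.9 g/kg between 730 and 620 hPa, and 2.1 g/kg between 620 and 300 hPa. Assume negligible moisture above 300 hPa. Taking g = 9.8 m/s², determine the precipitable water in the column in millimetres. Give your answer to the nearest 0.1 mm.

PW ≈ 41.7 mm

Precipitable water is the column-integrated vapour mass per unit area: PW = (1/g) Σ q̄ Δp, with q in kg/kg and Δp in Pa (1 kg/m² of water = 1 mm).
Layer 1008–890 hPa: Δp = 118 hPa = 11800 Pa, q̄ = 0.015 kg/kg → 0.015 × 11800 / 9.8 = 18.06 mm
Layer 890–780 hPa: Δp = 110 hPa = 11000 Pa, q̄ = 0.0095 kg/kg → 0.0095 × 11000 / 9.8 = 10.66 mm
Layer 780–730 hPa: Δp = 50 hPa = 5000 Pa, q̄ = 0.0056 kg/kg → 0.0056 × 5000 / 9.8 = 2.86 mm
Layer 730–620 hPa: Δp = 110 hPa = 11000 Pa, q̄ = 0.0029 kg/kg → 0.0029 × 11000 / 9.8 = 3.26 mm
Layer 620–300 hPa: Δp = 320 hPa = 32000 Pa, q̄ = 0.0021 kg/kg → 0.0021 × 32000 / 9.8 = 6.86 mm
PW = 18.06 + 10.66 + 2.86 + 3.26 + 6.86 = 41.70 ≈ 41.7 mm.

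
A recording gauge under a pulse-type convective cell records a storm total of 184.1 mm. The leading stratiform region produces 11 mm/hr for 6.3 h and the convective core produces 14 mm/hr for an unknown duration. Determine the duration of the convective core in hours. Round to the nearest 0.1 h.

Known phases: 11 × 6.3 = 69.3 mm.
Remaining depth = 184.1 − 69.3 = 114.8 mm.
Duration = 114.8 / 14 = 8.2 h.

duration ≈ 8.2 h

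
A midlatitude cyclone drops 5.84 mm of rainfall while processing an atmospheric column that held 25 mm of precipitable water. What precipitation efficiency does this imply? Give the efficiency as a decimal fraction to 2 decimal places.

ε ≈ 0.23

ε = rainfall / PW = 5.84 / 25 = 0.23.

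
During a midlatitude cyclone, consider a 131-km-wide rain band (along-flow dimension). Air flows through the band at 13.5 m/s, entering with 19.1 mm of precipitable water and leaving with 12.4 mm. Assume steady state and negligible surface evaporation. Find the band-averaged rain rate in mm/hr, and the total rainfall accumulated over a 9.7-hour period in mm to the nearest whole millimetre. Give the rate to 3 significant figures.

Column moisture flux per unit crosswind length is F = V × PW.
Inflow: F_in = 13.5 × 19.1 = 257.85 mm·m/s
Outflow: F_out = 13.5 × 12.4 = 167.4 mm·m/s
Steady-state rate R = (F_in − F_out)/L = (257.85 − 167.4) / 131000 m = 6.905e-04 mm/s.
R = 6.905e-04 × 3600 = 2.49 mm/hr.
Over 9.7 h: total = 2.49 × 9.7 = 24.153 ≈ 24 mm.

R ≈ 2.49 mm/hr; total ≈ 24 mm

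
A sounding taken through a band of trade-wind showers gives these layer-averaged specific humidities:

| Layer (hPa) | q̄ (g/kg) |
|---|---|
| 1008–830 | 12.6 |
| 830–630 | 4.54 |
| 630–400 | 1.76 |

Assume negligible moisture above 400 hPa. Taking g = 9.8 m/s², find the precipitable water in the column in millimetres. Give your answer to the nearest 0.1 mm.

Precipitable water is the column-integrated vapour mass per unit area: PW = (1/g) Σ q̄ Δp, with q in kg/kg and Δp in Pa (1 kg/m² of water = 1 mm).
Layer 1008–830 hPa: Δp = 178 hPa = 17800 Pa, q̄ = 0.0126 kg/kg → 0.0126 × 17800 / 9.8 = 22.89 mm
Layer 830–630 hPa: Δp = 200 hPa = 20000 Pa, q̄ = 0.00454 kg/kg → 0.00454 × 20000 / 9.8 = 9.27 mm
Layer 630–400 hPa: Δp = 230 hPa = 23000 Pa, q̄ = 0.00176 kg/kg → 0.00176 × 23000 / 9.8 = 4.13 mm
PW = 22.89 + 9.27 + 4.13 = 36.29 ≈ 36.3 mm.

PW ≈ 36.3 mm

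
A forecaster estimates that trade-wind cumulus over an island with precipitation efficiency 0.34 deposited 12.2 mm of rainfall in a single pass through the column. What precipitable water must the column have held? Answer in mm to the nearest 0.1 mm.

PW = rainfall / ε = 12.2 / 0.34 = 35.9 mm.

PW ≈ 35.9 mm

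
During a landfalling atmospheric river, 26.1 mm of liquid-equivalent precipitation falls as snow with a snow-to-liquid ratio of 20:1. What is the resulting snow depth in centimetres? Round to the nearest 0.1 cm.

Snow depth = liquid × ratio = 26.1 mm × 20 = 522 mm = 52.2 cm.

snow depth ≈ 52.2 cm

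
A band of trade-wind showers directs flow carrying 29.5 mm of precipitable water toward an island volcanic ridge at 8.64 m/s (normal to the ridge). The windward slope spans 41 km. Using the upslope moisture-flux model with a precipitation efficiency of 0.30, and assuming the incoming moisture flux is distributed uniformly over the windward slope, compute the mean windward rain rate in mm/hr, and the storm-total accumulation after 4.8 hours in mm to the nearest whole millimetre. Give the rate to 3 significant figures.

Incoming column moisture flux per unit ridge length: F = V × PW = 8.64 × 29.5 = 254.88 mm·m/s.
Spread over the 41 km slope with efficiency ε = 0.30: R = ε·F/W = 0.30 × 254.88 / 41000 m = 1.865e-03 mm/s.
R = 1.865e-03 × 3600 = 6.71 mm/hr.
Over 4.8 h: total = 6.71 × 4.8 = 32.208 ≈ 32 mm.

R ≈ 6.71 mm/hr; total ≈ 32 mm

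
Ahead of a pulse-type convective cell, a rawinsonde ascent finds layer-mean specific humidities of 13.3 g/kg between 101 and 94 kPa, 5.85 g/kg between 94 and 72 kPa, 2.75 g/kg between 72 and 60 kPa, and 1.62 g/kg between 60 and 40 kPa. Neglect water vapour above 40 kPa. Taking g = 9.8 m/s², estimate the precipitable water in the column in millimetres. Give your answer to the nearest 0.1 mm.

Precipitable water is the column-integrated vapour mass per unit area: PW = (1/g) Σ q̄ Δp, with q in kg/kg and Δp in Pa (1 kg/m² of water = 1 mm).
Layer 101–94 kPa: Δp = 70 hPa = 7000 Pa, q̄ = 0.0133 kg/kg → 0.0133 × 7000 / 9.8 = 9.50 mm
Layer 94–72 kPa: Δp = 220 hPa = 22000 Pa, q̄ = 0.00585 kg/kg → 0.00585 × 22000 / 9.8 = 13.13 mm
Layer 72–60 kPa: Δp = 120 hPa = 12000 Pa, q̄ = 0.00275 kg/kg → 0.00275 × 12000 / 9.8 = 3.37 mm
Layer 60–40 kPa: Δp = 200 hPa = 20000 Pa, q̄ = 0.00162 kg/kg → 0.00162 × 20000 / 9.8 = 3.31 mm
PW = 9.50 + 13.13 + 3.37 + 3.31 = 29.31 ≈ 29.3 mm.

PW ≈ 29.3 mm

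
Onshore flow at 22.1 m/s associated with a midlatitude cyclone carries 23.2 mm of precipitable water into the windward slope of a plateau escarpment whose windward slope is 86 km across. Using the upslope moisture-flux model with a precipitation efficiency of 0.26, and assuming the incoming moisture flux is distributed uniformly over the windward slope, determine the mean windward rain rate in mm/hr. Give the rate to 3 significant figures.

Incoming column moisture flux per unit ridge length: F = V × PW = 22.1 × 23.2 = 512.72 mm·m/s.
Spread over the 86 km slope with efficiency ε = 0.26: R = ε·F/W = 0.26 × 512.72 / 86000 m = 1.550e-03 mm/s.
R = 1.550e-03 × 3600 = 5.58 mm/hr.

R ≈ 5.58 mm/hr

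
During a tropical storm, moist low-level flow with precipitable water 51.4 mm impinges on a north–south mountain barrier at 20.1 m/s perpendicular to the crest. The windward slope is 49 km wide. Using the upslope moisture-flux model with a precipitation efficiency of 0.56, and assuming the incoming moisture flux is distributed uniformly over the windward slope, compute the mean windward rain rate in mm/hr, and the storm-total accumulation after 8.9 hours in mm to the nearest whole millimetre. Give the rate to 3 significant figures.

R ≈ 42.5 mm/hr; total ≈ 378 mm

Incoming column moisture flux per unit ridge length: F = V × PW = 20.1 × 51.4 = 1033.14 mm·m/s.
Spread over the 49 km slope with efficiency ε = 0.56: R = ε·F/W = 0.56 × 1033.14 / 49000 m = 1.181e-02 mm/s.
R = 1.181e-02 × 3600 = 42.5 mm/hr.
Over 8.9 h: total = 42.5 × 8.9 = 378.25 ≈ 378 mm.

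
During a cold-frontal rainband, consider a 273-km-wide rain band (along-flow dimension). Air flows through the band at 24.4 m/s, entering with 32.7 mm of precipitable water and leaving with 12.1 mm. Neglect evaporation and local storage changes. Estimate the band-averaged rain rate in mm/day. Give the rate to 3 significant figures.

Column moisture flux per unit crosswind length is F = V × PW.
Inflow: F_in = 24.4 × 32.7 = 797.88 mm·m/s
Outflow: F_out = 24.4 × 12.1 = 295.24 mm·m/s
Steady-state rate R = (F_in − F_out)/L = (797.88 − 295.24) / 273000 m = 1.841e-03 mm/s.
R = 1.841e-03 × 3600 × 24 = 159 mm/day.

R ≈ 159 mm/day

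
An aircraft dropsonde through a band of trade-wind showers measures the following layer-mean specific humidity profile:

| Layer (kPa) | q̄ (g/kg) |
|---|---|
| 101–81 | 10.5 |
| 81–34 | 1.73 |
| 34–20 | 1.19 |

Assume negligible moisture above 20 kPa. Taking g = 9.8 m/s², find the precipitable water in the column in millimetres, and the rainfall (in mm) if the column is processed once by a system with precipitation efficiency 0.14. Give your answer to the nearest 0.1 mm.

PW ≈ 31.4 mm; rainfall ≈ 4.4 mm

Precipitable water is the column-integrated vapour mass per unit area: PW = (1/g) Σ q̄ Δp, with q in kg/kg and Δp in Pa (1 kg/m² of water = 1 mm).
Layer 101–81 kPa: Δp = 200 hPa = 20000 Pa, q̄ = 0.0105 kg/kg → 0.0105 × 20000 / 9.8 = 21.43 mm
Layer 81–34 kPa: Δp = 470 hPa = 47000 Pa, q̄ = 0.00173 kg/kg → 0.00173 × 47000 / 9.8 = 8.30 mm
Layer 34–20 kPa: Δp = 140 hPa = 14000 Pa, q̄ = 0.00119 kg/kg → 0.00119 × 14000 / 9.8 = 1.70 mm
PW = 21.43 + 8.30 + 1.70 = 31.43 ≈ 31.4 mm.
Rainfall = ε × PW = 0.14 × 31.4 = 4.4 mm.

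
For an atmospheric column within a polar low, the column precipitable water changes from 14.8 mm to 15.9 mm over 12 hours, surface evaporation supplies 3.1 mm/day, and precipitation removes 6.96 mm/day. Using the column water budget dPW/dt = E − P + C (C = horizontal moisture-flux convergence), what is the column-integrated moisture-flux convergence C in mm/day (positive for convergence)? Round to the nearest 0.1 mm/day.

dPW/dt = (15.9 − 14.8) mm / (12/24 day) = +2.200 mm/day.
C = dPW/dt − E + P = (+2.200) − 3.1 + 6.96 = 6.1 mm/day.

C ≈ 6.1 mm/day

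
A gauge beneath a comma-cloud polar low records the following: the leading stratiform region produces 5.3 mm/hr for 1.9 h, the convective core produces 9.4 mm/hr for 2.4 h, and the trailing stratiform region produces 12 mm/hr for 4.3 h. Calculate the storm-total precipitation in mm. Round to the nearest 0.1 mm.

Total = Σ Rᵢ Δtᵢ = 5.3 × 1.9 + 9.4 × 2.4 + 12 × 4.3
      = 10.07 + 22.56 + 51.6 = 84.2 mm.

total ≈ 84.2 mm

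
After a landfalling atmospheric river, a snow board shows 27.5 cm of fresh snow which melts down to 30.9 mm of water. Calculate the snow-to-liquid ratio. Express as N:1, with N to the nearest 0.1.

ratio ≈ 8.9

Ratio = snow depth / SWE = 275 mm / 30.9 mm = 8.9, i.e. 8.9:1.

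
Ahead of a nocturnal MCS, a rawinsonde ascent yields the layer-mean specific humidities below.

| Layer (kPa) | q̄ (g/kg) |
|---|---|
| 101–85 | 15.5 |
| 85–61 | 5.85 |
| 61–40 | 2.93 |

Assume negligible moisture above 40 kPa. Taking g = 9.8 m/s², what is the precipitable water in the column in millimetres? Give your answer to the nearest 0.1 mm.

PW ≈ 45.9 mm

Precipitable water is the column-integrated vapour mass per unit area: PW = (1/g) Σ q̄ Δp, with q in kg/kg and Δp in Pa (1 kg/m² of water = 1 mm).
Layer 101–85 kPa: Δp = 160 hPa = 16000 Pa, q̄ = 0.0155 kg/kg → 0.0155 × 16000 / 9.8 = 25.31 mm
Layer 85–61 kPa: Δp = 240 hPa = 24000 Pa, q̄ = 0.00585 kg/kg → 0.00585 × 24000 / 9.8 = 14.33 mm
Layer 61–40 kPa: Δp = 210 hPa = 21000 Pa, q̄ = 0.00293 kg/kg → 0.00293 × 21000 / 9.8 = 6.28 mm
PW = 25.31 + 14.33 + 6.28 = 45.92 ≈ 45.9 mm.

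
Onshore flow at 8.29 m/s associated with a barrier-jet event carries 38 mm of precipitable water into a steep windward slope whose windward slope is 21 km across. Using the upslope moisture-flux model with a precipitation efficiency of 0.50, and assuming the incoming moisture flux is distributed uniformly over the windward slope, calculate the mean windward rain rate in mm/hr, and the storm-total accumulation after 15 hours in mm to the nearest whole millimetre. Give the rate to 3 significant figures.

R ≈ 27.0 mm/hr; total ≈ 405 mm

Incoming column moisture flux per unit ridge length: F = V × PW = 8.29 × 38 = 315.02 mm·m/s.
Spread over the 21 km slope with efficiency ε = 0.50: R = ε·F/W = 0.50 × 315.02 / 21000 m = 7.500e-03 mm/s.
R = 7.500e-03 × 3600 = 27.0 mm/hr.
Over 15 h: total = 27.0 × 15 = 405 mm.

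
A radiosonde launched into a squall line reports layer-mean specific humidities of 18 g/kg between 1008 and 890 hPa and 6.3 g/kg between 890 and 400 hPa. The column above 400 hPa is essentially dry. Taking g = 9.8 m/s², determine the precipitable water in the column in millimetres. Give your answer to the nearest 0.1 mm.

PW ≈ 53.2 mm

Precipitable water is the column-integrated vapour mass per unit area: PW = (1/g) Σ q̄ Δp, with q in kg/kg and Δp in Pa (1 kg/m² of water = 1 mm).
Layer 1008–890 hPa: Δp = 118 hPa = 11800 Pa, q̄ = 0.018 kg/kg → 0.018 × 11800 / 9.8 = 21.67 mm
Layer 890–400 hPa: Δp = 490 hPa = 49000 Pa, q̄ = 0.0063 kg/kg → 0.0063 × 49000 / 9.8 = 31.50 mm
PW = 21.67 + 31.50 = 53.17 ≈ 53.2 mm.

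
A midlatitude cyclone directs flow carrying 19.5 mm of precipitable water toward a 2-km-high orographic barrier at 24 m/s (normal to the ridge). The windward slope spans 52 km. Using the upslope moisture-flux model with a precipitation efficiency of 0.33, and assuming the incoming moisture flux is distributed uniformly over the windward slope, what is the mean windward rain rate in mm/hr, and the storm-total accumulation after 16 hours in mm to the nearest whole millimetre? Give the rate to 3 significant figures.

R ≈ 10.7 mm/hr; total ≈ 171 mm

Incoming column moisture flux per unit ridge length: F = V × PW = 24 × 19.5 = 468 mm·m/s.
Spread over the 52 km slope with efficiency ε = 0.33: R = ε·F/W = 0.33 × 468 / 52000 m = 2.970e-03 mm/s.
R = 2.970e-03 × 3600 = 10.7 mm/hr.
Over 16 h: total = 10.7 × 16 = 171.2 ≈ 171 mm.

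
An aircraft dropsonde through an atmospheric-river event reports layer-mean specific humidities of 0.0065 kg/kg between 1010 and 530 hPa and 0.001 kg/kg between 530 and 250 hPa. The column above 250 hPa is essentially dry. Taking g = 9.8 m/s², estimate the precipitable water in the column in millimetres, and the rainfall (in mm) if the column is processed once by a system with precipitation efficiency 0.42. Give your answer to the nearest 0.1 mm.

Precipitable water is the column-integrated vapour mass per unit area: PW = (1/g) Σ q̄ Δp, with q in kg/kg and Δp in Pa (1 kg/m² of water = 1 mm).
Layer 1010–530 hPa: Δp = 480 hPa = 48000 Pa, q̄ = 0.0065 kg/kg → 0.0065 × 48000 / 9.8 = 31.84 mm
Layer 530–250 hPa: Δp = 280 hPa = 28000 Pa, q̄ = 0.001 kg/kg → 0.001 × 28000 / 9.8 = 2.86 mm
PW = 31.84 + 2.86 = 34.70 ≈ 34.7 mm.
Rainfall = ε × PW = 0.42 × 34.7 = 14.6 mm.

PW ≈ 34.7 mm; rainfall ≈ 14.6 mm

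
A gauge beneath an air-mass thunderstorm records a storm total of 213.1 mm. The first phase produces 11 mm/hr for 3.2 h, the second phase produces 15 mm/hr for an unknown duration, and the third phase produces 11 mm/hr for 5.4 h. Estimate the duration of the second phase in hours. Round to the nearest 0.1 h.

duration ≈ 7.9 h

Known phases: 11 × 3.2 + 11 × 5.4 = 35.2 + 59.4 = 94.6 mm.
Remaining depth = 213.1 − 94.6 = 118.5 mm.
Duration = 118.5 / 15 = 7.9 h.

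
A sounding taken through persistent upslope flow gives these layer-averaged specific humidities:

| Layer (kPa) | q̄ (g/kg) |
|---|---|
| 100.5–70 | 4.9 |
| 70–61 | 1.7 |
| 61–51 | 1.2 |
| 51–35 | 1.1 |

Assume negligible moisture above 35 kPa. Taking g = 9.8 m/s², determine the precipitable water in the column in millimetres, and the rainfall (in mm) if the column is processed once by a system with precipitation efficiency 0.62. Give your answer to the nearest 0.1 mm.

Precipitable water is the column-integrated vapour mass per unit area: PW = (1/g) Σ q̄ Δp, with q in kg/kg and Δp in Pa (1 kg/m² of water = 1 mm).
Layer 100.5–70 kPa: Δp = 305 hPa = 30500 Pa, q̄ = 0.0049 kg/kg → 0.0049 × 30500 / 9.8 = 15.25 mm
Layer 70–61 kPa: Δp = 90 hPa = 9000 Pa, q̄ = 0.0017 kg/kg → 0.0017 × 9000 / 9.8 = 1.56 mm
Layer 61–51 kPa: Δp = 100 hPa = 10000 Pa, q̄ = 0.0012 kg/kg → 0.0012 × 10000 / 9.8 = 1.22 mm
Layer 51–35 kPa: Δp = 160 hPa = 16000 Pa, q̄ = 0.0011 kg/kg → 0.0011 × 16000 / 9.8 = 1.80 mm
PW = 15.25 + 1.56 + 1.22 + 1.80 = 19.83 ≈ 19.8 mm.
Rainfall = ε × PW = 0.62 × 19.8 = 12.3 mm.

PW ≈ 19.8 mm; rainfall ≈ 12.3 mm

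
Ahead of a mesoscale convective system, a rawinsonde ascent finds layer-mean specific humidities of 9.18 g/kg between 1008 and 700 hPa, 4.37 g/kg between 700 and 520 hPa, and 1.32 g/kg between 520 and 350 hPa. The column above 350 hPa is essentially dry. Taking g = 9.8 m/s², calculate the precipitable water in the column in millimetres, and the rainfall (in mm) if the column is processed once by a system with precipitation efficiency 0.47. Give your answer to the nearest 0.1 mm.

PW ≈ 39.2 mm; rainfall ≈ 18.4 mm

Precipitable water is the column-integrated vapour mass per unit area: PW = (1/g) Σ q̄ Δp, with q in kg/kg and Δp in Pa (1 kg/m² of water = 1 mm).
Layer 1008–700 hPa: Δp = 308 hPa = 30800 Pa, q̄ = 0.00918 kg/kg → 0.00918 × 30800 / 9.8 = 28.85 mm
Layer 700–520 hPa: Δp = 180 hPa = 18000 Pa, q̄ = 0.00437 kg/kg → 0.00437 × 18000 / 9.8 = 8.03 mm
Layer 520–350 hPa: Δp = 170 hPa = 17000 Pa, q̄ = 0.00132 kg/kg → 0.00132 × 17000 / 9.8 = 2.29 mm
PW = 28.85 + 8.03 + 2.29 = 39.17 ≈ 39.2 mm.
Rainfall = ε × PW = 0.47 × 39.2 = 18.4 mm.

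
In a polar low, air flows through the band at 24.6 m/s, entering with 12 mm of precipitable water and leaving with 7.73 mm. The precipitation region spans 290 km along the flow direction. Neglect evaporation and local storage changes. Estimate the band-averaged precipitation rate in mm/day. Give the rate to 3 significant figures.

R ≈ 31.3 mm/day

Column moisture flux per unit crosswind length is F = V × PW.
Inflow: F_in = 24.6 × 12 = 295.2 mm·m/s
Outflow: F_out = 24.6 × 7.73 = 190.158 mm·m/s
Steady-state rate R = (F_in − F_out)/L = (295.2 − 190.158) / 290000 m = 3.622e-04 mm/s.
R = 3.622e-04 × 3600 × 24 = 31.3 mm/day.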